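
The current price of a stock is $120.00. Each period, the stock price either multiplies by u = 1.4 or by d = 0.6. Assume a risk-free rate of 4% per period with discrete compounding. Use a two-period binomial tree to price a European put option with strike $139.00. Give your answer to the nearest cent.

Risk-neutral probability p = (1 + 0.04 − 0.6)/(1.4 − 0.6) = 0.4400/0.8000 = 0.5500
Terminal stock prices: S_uu = 235.2, S_ud = 100.8, S_dd = 43.2
Terminal payoffs (K − S): max(-96.2, 0) = 0, max(38.2, 0) = 38.2, max(95.8, 0) = 95.8
Node u (S = 168): V_u = 1/1.04·[0.5500·0.0000 + 0.4500·38.2000] = 16.5288
Node d (S = 72): V_d = 1/1.04·[0.5500·38.2000 + 0.4500·95.8000] = 61.6538
Node 0 (S = 120): V_0 = 1/1.04·[0.5500·16.5288 + 0.4500·61.6538] = 35.4184

$35.42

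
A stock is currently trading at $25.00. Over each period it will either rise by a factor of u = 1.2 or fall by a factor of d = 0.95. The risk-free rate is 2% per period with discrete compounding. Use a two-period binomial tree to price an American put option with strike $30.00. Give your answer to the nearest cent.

$5.00

Risk-neutral probability p = (1 + 0.02 − 0.95)/(1.2 − 0.95) = 0.0700/0.2500 = 0.2800
Terminal stock prices: S_uu = 36, S_ud = 28.5, S_dd = 22.56
Terminal payoffs (K − S): max(-6, 0) = 0, max(1.5, 0) = 1.5, max(7.438, 0) = 7.438
Node u (S = 30): continuation = 1/1.02·[0.2800·0.0000 + 0.7200·1.5000] = 1.0588; exercise value = 0.0000 ≤ continuation, so V_u = 1.0588
Node d (S = 23.75): continuation = 1/1.02·[0.2800·1.5000 + 0.7200·7.4375] = 5.6618; exercise value = 6.2500 > continuation, so V_d = 6.2500 (exercise)
Node 0 (S = 25): continuation = 1/1.02·[0.2800·1.0588 + 0.7200·6.2500] = 4.7024; exercise value = 5.0000 > continuation, so V_0 = 5.0000 (exercise)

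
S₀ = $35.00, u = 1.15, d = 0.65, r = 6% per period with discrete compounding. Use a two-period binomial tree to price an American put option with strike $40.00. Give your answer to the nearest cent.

$5.00

Risk-neutral probability p = (1 + 0.06 − 0.65)/(1.15 − 0.65) = 0.4100/0.5000 = 0.8200
Terminal stock prices: S_uu = 46.29, S_ud = 26.16, S_dd = 14.79
Terminal payoffs (K − S): max(-6.287, 0) = 0, max(13.84, 0) = 13.84, max(25.21, 0) = 25.21
Node u (S = 40.25): continuation = 1/1.06·[0.8200·0.0000 + 0.1800·13.8375] = 2.3498; exercise value = 0.0000 ≤ continuation, so V_u = 2.3498
Node d (S = 22.75): continuation = 1/1.06·[0.8200·13.8375 + 0.1800·25.2125] = 14.9858; exercise value = 17.2500 > continuation, so V_d = 17.2500 (exercise)
Node 0 (S = 35): continuation = 1/1.06·[0.8200·2.3498 + 0.1800·17.2500] = 4.7470; exercise value = 5.0000 > continuation, so V_0 = 5.0000 (exercise)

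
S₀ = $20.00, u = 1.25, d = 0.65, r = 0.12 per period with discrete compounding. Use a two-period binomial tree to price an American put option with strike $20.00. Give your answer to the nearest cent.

Risk-neutral probability p = (1 + 0.12 − 0.65)/(1.25 − 0.65) = 0.4700/0.6000 = 0.7833
Terminal stock prices: S_uu = 31.25, S_ud = 16.25, S_dd = 8.45
Terminal payoffs (K − S): max(-11.25, 0) = 0, max(3.75, 0) = 3.75, max(11.55, 0) = 11.55
Node u (S = 25): continuation = 1/1.12·[0.7833·0.0000 + 0.2167·3.7500] = 0.7254; exercise value = 0.0000 ≤ continuation, so V_u = 0.7254
Node d (S = 13): continuation = 1/1.12·[0.7833·3.7500 + 0.2167·11.5500] = 4.8571; exercise value = 7.0000 > continuation, so V_d = 7.0000 (exercise)
Node 0 (S = 20): continuation = 1/1.12·[0.7833·0.7254 + 0.2167·7.0000] = 1.8615; exercise value = 0.0000 ≤ continuation, so V_0 = 1.8615

$1.86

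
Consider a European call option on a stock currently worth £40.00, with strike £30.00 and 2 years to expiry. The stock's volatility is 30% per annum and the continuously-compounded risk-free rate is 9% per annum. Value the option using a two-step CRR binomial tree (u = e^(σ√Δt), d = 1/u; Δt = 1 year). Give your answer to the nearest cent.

£16.13

CRR parameters: u = e^(σ√Δt) = e^(0.3·√1) = 1.3499, d = 1/u = 0.7408
Per-period rate: rΔt = 0.09·1 = 0.09, so R = e^0.09 = 1.0942
Risk-neutral probability p = (e^0.09 − 0.7408)/(1.3499 − 0.7408) = 0.3534/0.6090 = 0.5802
Terminal stock prices: S_uu = 72.88, S_ud = 40, S_dd = 21.95
Terminal payoffs (S − K): max(42.88, 0) = 42.88, max(10, 0) = 10, max(-8.048, 0) = 0
Node u (S = 53.99): V_u = e^(−0.09)·[0.5802·42.8848 + 0.4198·10.0000] = 26.5764
Node d (S = 29.63): V_d = e^(−0.09)·[0.5802·10.0000 + 0.4198·0.0000] = 5.3025
Node 0 (S = 40): V_0 = e^(−0.09)·[0.5802·26.5764 + 0.4198·5.3025] = 16.1266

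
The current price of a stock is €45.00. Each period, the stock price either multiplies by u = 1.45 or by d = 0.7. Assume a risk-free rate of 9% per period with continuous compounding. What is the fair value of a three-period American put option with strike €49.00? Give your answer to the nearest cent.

Risk-neutral probability p = (e^0.09 − 0.7)/(1.45 − 0.7) = 0.3942/0.7500 = 0.5256
Terminal stock prices: S_uuu = 137.2, S_uud = 66.23, S_udd = 31.97, S_ddd = 15.43
Terminal payoffs (K − S): max(-88.19, 0) = 0, max(-17.23, 0) = 0, max(17.03, 0) = 17.03, max(33.57, 0) = 33.57
Node uu (S = 94.61): continuation = e^(−0.09)·[0.5256·0.0000 + 0.4744·0.0000] = 0.0000; exercise value = 0.0000 ≤ continuation, so V_uu = 0.0000
Node ud (S = 45.67): continuation = e^(−0.09)·[0.5256·0.0000 + 0.4744·17.0275] = 7.3831; exercise value = 3.3250 ≤ continuation, so V_ud = 7.3831
Node dd (S = 22.05): continuation = e^(−0.09)·[0.5256·17.0275 + 0.4744·33.5650] = 22.7326; exercise value = 26.9500 > continuation, so V_dd = 26.9500 (exercise)
Node u (S = 65.25): continuation = e^(−0.09)·[0.5256·0.0000 + 0.4744·7.3831] = 3.2013; exercise value = 0.0000 ≤ continuation, so V_u = 3.2013
Node d (S = 31.5): continuation = e^(−0.09)·[0.5256·7.3831 + 0.4744·26.9500] = 15.2319; exercise value = 17.5000 > continuation, so V_d = 17.5000 (exercise)
Node 0 (S = 45): continuation = e^(−0.09)·[0.5256·3.2013 + 0.4744·17.5000] = 9.1257; exercise value = 4.0000 ≤ continuation, so V_0 = 9.1257

€9.13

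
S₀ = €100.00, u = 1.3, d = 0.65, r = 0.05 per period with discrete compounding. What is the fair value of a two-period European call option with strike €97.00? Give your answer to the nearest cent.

€24.73

Risk-neutral probability p = (1 + 0.05 − 0.65)/(1.3 − 0.65) = 0.4000/0.6500 = 0.6154
Terminal stock prices: S_uu = 169, S_ud = 84.5, S_dd = 42.25
Terminal payoffs (S − K): max(72, 0) = 72, max(-12.5, 0) = 0, max(-54.75, 0) = 0
Node u (S = 130): V_u = 1/1.05·[0.6154·72.0000 + 0.3846·0.0000] = 42.1978
Node d (S = 65): V_d = 1/1.05·[0.6154·0.0000 + 0.3846·0.0000] = 0.0000
Node 0 (S = 100): V_0 = 1/1.05·[0.6154·42.1978 + 0.3846·0.0000] = 24.7313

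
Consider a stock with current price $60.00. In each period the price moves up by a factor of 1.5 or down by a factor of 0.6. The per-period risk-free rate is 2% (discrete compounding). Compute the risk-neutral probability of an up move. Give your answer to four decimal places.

Risk-neutral probability p = (1 + 0.02 − 0.6)/(1.5 − 0.6) = 0.4200/0.9000 = 0.4667

p = 0.4667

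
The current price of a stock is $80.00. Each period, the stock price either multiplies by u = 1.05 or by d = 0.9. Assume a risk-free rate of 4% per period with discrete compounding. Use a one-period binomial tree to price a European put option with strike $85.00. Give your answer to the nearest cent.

$1.73

Risk-neutral probability p = (1 + 0.04 − 0.9)/(1.05 − 0.9) = 0.1400/0.1500 = 0.9333
Terminal stock prices: S_u = 84, S_d = 72
Terminal payoffs (K − S): max(1, 0) = 1, max(13, 0) = 13
Node 0 (S = 80): V_0 = 1/1.04·[0.9333·1.0000 + 0.0667·13.0000] = 1.7308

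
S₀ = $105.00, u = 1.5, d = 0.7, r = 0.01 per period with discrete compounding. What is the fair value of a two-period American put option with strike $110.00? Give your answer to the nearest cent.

$22.13

Risk-neutral probability p = (1 + 0.01 − 0.7)/(1.5 − 0.7) = 0.3100/0.8000 = 0.3875
Terminal stock prices: S_uu = 236.2, S_ud = 110.2, S_dd = 51.45
Terminal payoffs (K − S): max(-126.2, 0) = 0, max(-0.25, 0) = 0, max(58.55, 0) = 58.55
Node u (S = 157.5): continuation = 1/1.01·[0.3875·0.0000 + 0.6125·0.0000] = 0.0000; exercise value = 0.0000 ≤ continuation, so V_u = 0.0000
Node d (S = 73.5): continuation = 1/1.01·[0.3875·0.0000 + 0.6125·58.5500] = 35.5068; exercise value = 36.5000 > continuation, so V_d = 36.5000 (exercise)
Node 0 (S = 105): continuation = 1/1.01·[0.3875·0.0000 + 0.6125·36.5000] = 22.1349; exercise value = 5.0000 ≤ continuation, so V_0 = 22.1349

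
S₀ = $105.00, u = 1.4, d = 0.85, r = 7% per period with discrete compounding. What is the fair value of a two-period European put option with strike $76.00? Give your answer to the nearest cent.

$0.04

Risk-neutral probability p = (1 + 0.07 − 0.85)/(1.4 − 0.85) = 0.2200/0.5500 = 0.4000
Terminal stock prices: S_uu = 205.8, S_ud = 125, S_dd = 75.86
Terminal payoffs (K − S): max(-129.8, 0) = 0, max(-48.95, 0) = 0, max(0.1375, 0) = 0.1375
Node u (S = 147): V_u = 1/1.07·[0.4000·0.0000 + 0.6000·0.0000] = 0.0000
Node d (S = 89.25): V_d = 1/1.07·[0.4000·0.0000 + 0.6000·0.1375] = 0.0771
Node 0 (S = 105): V_0 = 1/1.07·[0.4000·0.0000 + 0.6000·0.0771] = 0.0432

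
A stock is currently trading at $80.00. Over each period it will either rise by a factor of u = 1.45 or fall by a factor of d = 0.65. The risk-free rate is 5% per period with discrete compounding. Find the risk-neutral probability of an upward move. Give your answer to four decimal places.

Risk-neutral probability p = (1 + 0.05 − 0.65)/(1.45 − 0.65) = 0.4000/0.8000 = 0.5000

p = 0.5000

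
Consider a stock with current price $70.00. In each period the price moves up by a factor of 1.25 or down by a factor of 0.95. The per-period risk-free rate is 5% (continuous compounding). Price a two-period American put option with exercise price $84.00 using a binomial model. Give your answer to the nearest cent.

$14.00

Risk-neutral probability p = (e^0.05 − 0.95)/(1.25 − 0.95) = 0.1013/0.3000 = 0.3376
Terminal stock prices: S_uu = 109.4, S_ud = 83.12, S_dd = 63.17
Terminal payoffs (K − S): max(-25.38, 0) = 0, max(0.875, 0) = 0.875, max(20.83, 0) = 20.83
Node u (S = 87.5): continuation = e^(−0.05)·[0.3376·0.0000 + 0.6624·0.8750] = 0.5514; exercise value = 0.0000 ≤ continuation, so V_u = 0.5514
Node d (S = 66.5): continuation = e^(−0.05)·[0.3376·0.8750 + 0.6624·20.8250] = 13.4033; exercise value = 17.5000 > continuation, so V_d = 17.5000 (exercise)
Node 0 (S = 70): continuation = e^(−0.05)·[0.3376·0.5514 + 0.6624·17.5000] = 11.2042; exercise value = 14.0000 > continuation, so V_0 = 14.0000 (exercise)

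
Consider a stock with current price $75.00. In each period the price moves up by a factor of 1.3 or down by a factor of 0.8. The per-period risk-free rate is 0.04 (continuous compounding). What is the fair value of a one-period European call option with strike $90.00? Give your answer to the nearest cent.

$3.47

Risk-neutral probability p = (e^0.04 − 0.8)/(1.3 − 0.8) = 0.2408/0.5000 = 0.4816
Terminal stock prices: S_u = 97.5, S_d = 60
Terminal payoffs (S − K): max(7.5, 0) = 7.5, max(-30, 0) = 0
Node 0 (S = 75): V_0 = e^(−0.04)·[0.4816·7.5000 + 0.5184·0.0000] = 3.4705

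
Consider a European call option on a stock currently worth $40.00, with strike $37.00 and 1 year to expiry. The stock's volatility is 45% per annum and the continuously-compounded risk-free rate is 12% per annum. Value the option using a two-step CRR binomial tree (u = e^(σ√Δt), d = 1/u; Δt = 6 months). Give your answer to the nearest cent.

$10.46

CRR parameters: u = e^(σ√Δt) = e^(0.45·√0.5) = 1.3746, d = 1/u = 0.7275
Per-period rate: rΔt = 0.12·0.5 = 0.06, so R = e^0.06 = 1.0618
Risk-neutral probability p = (e^0.06 − 0.7275)/(1.3746 − 0.7275) = 0.3344/0.6472 = 0.5167
Terminal stock prices: S_uu = 75.59, S_ud = 40, S_dd = 21.17
Terminal payoffs (S − K): max(38.59, 0) = 38.59, max(3, 0) = 3, max(-15.83, 0) = 0
Node u (S = 54.99): V_u = e^(−0.06)·[0.5167·38.5863 + 0.4833·3.0000] = 20.1407
Node d (S = 29.1): V_d = e^(−0.06)·[0.5167·3.0000 + 0.4833·0.0000] = 1.4597
Node 0 (S = 40): V_0 = e^(−0.06)·[0.5167·20.1407 + 0.4833·1.4597] = 10.4644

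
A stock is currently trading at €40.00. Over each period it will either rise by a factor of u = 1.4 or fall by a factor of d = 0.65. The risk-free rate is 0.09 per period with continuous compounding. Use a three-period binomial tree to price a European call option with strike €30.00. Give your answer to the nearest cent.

Risk-neutral probability p = (e^0.09 − 0.65)/(1.4 − 0.65) = 0.4442/0.7500 = 0.5922
Terminal stock prices: S_uuu = 109.8, S_uud = 50.96, S_udd = 23.66, S_ddd = 10.98
Terminal payoffs (S − K): max(79.76, 0) = 79.76, max(20.96, 0) = 20.96, max(-6.34, 0) = 0, max(-19.02, 0) = 0
Node uu (S = 78.4): V_uu = e^(−0.09)·[0.5922·79.7600 + 0.4078·20.9600] = 50.9821
Node ud (S = 36.4): V_ud = e^(−0.09)·[0.5922·20.9600 + 0.4078·0.0000] = 11.3448
Node dd (S = 16.9): V_dd = e^(−0.09)·[0.5922·0.0000 + 0.4078·0.0000] = 0.0000
Node u (S = 56): V_u = e^(−0.09)·[0.5922·50.9821 + 0.4078·11.3448] = 31.8224
Node d (S = 26): V_d = e^(−0.09)·[0.5922·11.3448 + 0.4078·0.0000] = 6.1405
Node 0 (S = 40): V_0 = e^(−0.09)·[0.5922·31.8224 + 0.4078·6.1405] = 19.5126

€19.51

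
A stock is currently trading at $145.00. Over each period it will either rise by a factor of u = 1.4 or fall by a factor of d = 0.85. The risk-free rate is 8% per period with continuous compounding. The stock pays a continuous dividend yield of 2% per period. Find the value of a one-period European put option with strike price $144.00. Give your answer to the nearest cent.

Per-period risk-free factor R = e^0.08 = 1.0833; dividend-adjusted growth = e^(0.08−0.02) = 1.0618.
Risk-neutral probability p = (1.0618 − 0.85)/(1.4 − 0.85) = 0.2118/0.5500 = 0.3852
Terminal stock prices: S_u = 203, S_d = 123.2
Terminal payoffs (K − S): max(-59, 0) = 0, max(20.75, 0) = 20.75
Node 0 (S = 145): V_0 = e^(−0.08)·[0.3852·0.0000 + 0.6148·20.7500] = 11.7771

$11.78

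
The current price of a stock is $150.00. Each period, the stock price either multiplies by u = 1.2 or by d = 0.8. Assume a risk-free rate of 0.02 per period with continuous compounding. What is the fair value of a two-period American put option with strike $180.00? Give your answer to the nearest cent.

$34.99

Risk-neutral probability p = (e^0.02 − 0.8)/(1.2 − 0.8) = 0.2202/0.4000 = 0.5505
Terminal stock prices: S_uu = 216, S_ud = 144, S_dd = 96
Terminal payoffs (K − S): max(-36, 0) = 0, max(36, 0) = 36, max(84, 0) = 84
Node u (S = 180): continuation = e^(−0.02)·[0.5505·0.0000 + 0.4495·36.0000] = 15.8615; exercise value = 0.0000 ≤ continuation, so V_u = 15.8615
Node d (S = 120): continuation = e^(−0.02)·[0.5505·36.0000 + 0.4495·84.0000] = 56.4358; exercise value = 60.0000 > continuation, so V_d = 60.0000 (exercise)
Node 0 (S = 150): continuation = e^(−0.02)·[0.5505·15.8615 + 0.4495·60.0000] = 34.9946; exercise value = 30.0000 ≤ continuation, so V_0 = 34.9946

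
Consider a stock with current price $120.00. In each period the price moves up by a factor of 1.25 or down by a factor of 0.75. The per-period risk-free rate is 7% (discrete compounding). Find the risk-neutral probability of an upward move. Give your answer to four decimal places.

Risk-neutral probability p = (1 + 0.07 − 0.75)/(1.25 − 0.75) = 0.3200/0.5000 = 0.6400

p = 0.6400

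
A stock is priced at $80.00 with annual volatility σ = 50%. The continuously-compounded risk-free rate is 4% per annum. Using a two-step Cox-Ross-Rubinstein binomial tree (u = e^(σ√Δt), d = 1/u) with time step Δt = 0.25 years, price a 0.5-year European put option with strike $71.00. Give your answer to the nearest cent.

CRR parameters: u = e^(σ√Δt) = e^(0.5·√0.25) = 1.2840, d = 1/u = 0.7788
Per-period rate: rΔt = 0.04·0.25 = 0.01, so R = e^0.01 = 1.0101
Risk-neutral probability p = (e^0.01 − 0.7788)/(1.2840 − 0.7788) = 0.2312/0.5052 = 0.4577
Terminal stock prices: S_uu = 131.9, S_ud = 80, S_dd = 48.52
Terminal payoffs (K − S): max(-60.9, 0) = 0, max(-9, 0) = 0, max(22.48, 0) = 22.48
Node u (S = 102.7): V_u = e^(−0.01)·[0.4577·0.0000 + 0.5423·0.0000] = 0.0000
Node d (S = 62.3): V_d = e^(−0.01)·[0.4577·0.0000 + 0.5423·22.4775] = 12.0679
Node 0 (S = 80): V_0 = e^(−0.01)·[0.4577·0.0000 + 0.5423·12.0679] = 6.4791

$6.48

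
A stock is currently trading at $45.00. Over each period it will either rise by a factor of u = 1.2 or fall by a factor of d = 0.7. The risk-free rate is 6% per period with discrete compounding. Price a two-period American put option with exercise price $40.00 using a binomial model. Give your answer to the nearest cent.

Risk-neutral probability p = (1 + 0.06 − 0.7)/(1.2 − 0.7) = 0.3600/0.5000 = 0.7200
Terminal stock prices: S_uu = 64.8, S_ud = 37.8, S_dd = 22.05
Terminal payoffs (K − S): max(-24.8, 0) = 0, max(2.2, 0) = 2.2, max(17.95, 0) = 17.95
Node u (S = 54): continuation = 1/1.06·[0.7200·0.0000 + 0.2800·2.2000] = 0.5811; exercise value = 0.0000 ≤ continuation, so V_u = 0.5811
Node d (S = 31.5): continuation = 1/1.06·[0.7200·2.2000 + 0.2800·17.9500] = 6.2358; exercise value = 8.5000 > continuation, so V_d = 8.5000 (exercise)
Node 0 (S = 45): continuation = 1/1.06·[0.7200·0.5811 + 0.2800·8.5000] = 2.6400; exercise value = 0.0000 ≤ continuation, so V_0 = 2.6400

$2.64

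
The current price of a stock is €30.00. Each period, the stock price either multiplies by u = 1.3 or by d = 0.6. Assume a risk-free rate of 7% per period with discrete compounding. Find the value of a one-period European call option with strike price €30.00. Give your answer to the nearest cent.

Risk-neutral probability p = (1 + 0.07 − 0.6)/(1.3 − 0.6) = 0.4700/0.7000 = 0.6714
Terminal stock prices: S_u = 39, S_d = 18
Terminal payoffs (S − K): max(9, 0) = 9, max(-12, 0) = 0
Node 0 (S = 30): V_0 = 1/1.07·[0.6714·9.0000 + 0.3286·0.0000] = 5.6475

€5.65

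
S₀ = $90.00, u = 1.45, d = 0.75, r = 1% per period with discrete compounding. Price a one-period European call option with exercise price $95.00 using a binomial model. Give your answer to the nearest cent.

Risk-neutral probability p = (1 + 0.01 − 0.75)/(1.45 − 0.75) = 0.2600/0.7000 = 0.3714
Terminal stock prices: S_u = 130.5, S_d = 67.5
Terminal payoffs (S − K): max(35.5, 0) = 35.5, max(-27.5, 0) = 0
Node 0 (S = 90): V_0 = 1/1.01·[0.3714·35.5000 + 0.6286·0.0000] = 13.0552

$13.06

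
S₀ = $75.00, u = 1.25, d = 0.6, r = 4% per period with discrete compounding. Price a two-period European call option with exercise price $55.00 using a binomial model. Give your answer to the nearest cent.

Risk-neutral probability p = (1 + 0.04 − 0.6)/(1.25 − 0.6) = 0.4400/0.6500 = 0.6769
Terminal stock prices: S_uu = 117.2, S_ud = 56.25, S_dd = 27
Terminal payoffs (S − K): max(62.19, 0) = 62.19, max(1.25, 0) = 1.25, max(-28, 0) = 0
Node u (S = 93.75): V_u = 1/1.04·[0.6769·62.1875 + 0.3231·1.2500] = 40.8654
Node d (S = 45): V_d = 1/1.04·[0.6769·1.2500 + 0.3231·0.0000] = 0.8136
Node 0 (S = 75): V_0 = 1/1.04·[0.6769·40.8654 + 0.3231·0.8136] = 26.8515

$26.85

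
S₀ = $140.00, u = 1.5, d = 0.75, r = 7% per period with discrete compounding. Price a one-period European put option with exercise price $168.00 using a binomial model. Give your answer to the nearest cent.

Risk-neutral probability p = (1 + 0.07 − 0.75)/(1.5 − 0.75) = 0.3200/0.7500 = 0.4267
Terminal stock prices: S_u = 210, S_d = 105
Terminal payoffs (K − S): max(-42, 0) = 0, max(63, 0) = 63
Node 0 (S = 140): V_0 = 1/1.07·[0.4267·0.0000 + 0.5733·63.0000] = 33.7570

$33.76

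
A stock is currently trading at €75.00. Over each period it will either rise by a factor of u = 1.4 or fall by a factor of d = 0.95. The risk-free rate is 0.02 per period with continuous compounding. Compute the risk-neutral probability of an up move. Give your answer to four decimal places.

Risk-neutral probability p = (e^0.02 − 0.95)/(1.4 − 0.95) = 0.0702/0.4500 = 0.1560

p = 0.1560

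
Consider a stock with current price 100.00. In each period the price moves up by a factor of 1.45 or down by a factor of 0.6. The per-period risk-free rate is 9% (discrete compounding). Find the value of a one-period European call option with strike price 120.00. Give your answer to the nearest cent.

Risk-neutral probability p = (1 + 0.09 − 0.6)/(1.45 − 0.6) = 0.4900/0.8500 = 0.5765
Terminal stock prices: S_u = 145, S_d = 60
Terminal payoffs (S − K): max(25, 0) = 25, max(-60, 0) = 0
Node 0 (S = 100): V_0 = 1/1.09·[0.5765·25.0000 + 0.4235·0.0000] = 13.2218

13.22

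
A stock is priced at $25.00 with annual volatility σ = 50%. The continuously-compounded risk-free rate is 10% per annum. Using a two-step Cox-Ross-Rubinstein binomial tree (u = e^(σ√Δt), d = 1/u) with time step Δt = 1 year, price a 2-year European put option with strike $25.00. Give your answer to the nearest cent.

CRR parameters: u = e^(σ√Δt) = e^(0.5·√1) = 1.6487, d = 1/u = 0.6065
Per-period rate: rΔt = 0.1·1 = 0.1, so R = e^0.1 = 1.1052
Risk-neutral probability p = (e^0.1 − 0.6065)/(1.6487 − 0.6065) = 0.4986/1.0422 = 0.4785
Terminal stock prices: S_uu = 67.96, S_ud = 25, S_dd = 9.197
Terminal payoffs (K − S): max(-42.96, 0) = 0, max(0, 0) = 0, max(15.8, 0) = 15.8
Node u (S = 41.22): V_u = e^(−0.1)·[0.4785·0.0000 + 0.5215·0.0000] = 0.0000
Node d (S = 15.16): V_d = e^(−0.1)·[0.4785·0.0000 + 0.5215·15.8030] = 7.4577
Node 0 (S = 25): V_0 = e^(−0.1)·[0.4785·0.0000 + 0.5215·7.4577] = 3.5194

$3.52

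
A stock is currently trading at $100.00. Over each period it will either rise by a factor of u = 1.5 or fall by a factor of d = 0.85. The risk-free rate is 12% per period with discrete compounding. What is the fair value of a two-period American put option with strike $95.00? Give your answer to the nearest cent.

Risk-neutral probability p = (1 + 0.12 − 0.85)/(1.5 − 0.85) = 0.2700/0.6500 = 0.4154
Terminal stock prices: S_uu = 225, S_ud = 127.5, S_dd = 72.25
Terminal payoffs (K − S): max(-130, 0) = 0, max(-32.5, 0) = 0, max(22.75, 0) = 22.75
Node u (S = 150): continuation = 1/1.12·[0.4154·0.0000 + 0.5846·0.0000] = 0.0000; exercise value = 0.0000 ≤ continuation, so V_u = 0.0000
Node d (S = 85): continuation = 1/1.12·[0.4154·0.0000 + 0.5846·22.7500] = 11.8750; exercise value = 10.0000 ≤ continuation, so V_d = 11.8750
Node 0 (S = 100): continuation = 1/1.12·[0.4154·0.0000 + 0.5846·11.8750] = 6.1985; exercise value = 0.0000 ≤ continuation, so V_0 = 6.1985

$6.20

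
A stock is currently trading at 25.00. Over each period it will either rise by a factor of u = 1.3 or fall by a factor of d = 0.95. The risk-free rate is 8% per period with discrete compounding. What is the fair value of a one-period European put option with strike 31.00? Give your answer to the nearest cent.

4.22

Risk-neutral probability p = (1 + 0.08 − 0.95)/(1.3 − 0.95) = 0.1300/0.3500 = 0.3714
Terminal stock prices: S_u = 32.5, S_d = 23.75
Terminal payoffs (K − S): max(-1.5, 0) = 0, max(7.25, 0) = 7.25
Node 0 (S = 25): V_0 = 1/1.08·[0.3714·0.0000 + 0.6286·7.2500] = 4.2196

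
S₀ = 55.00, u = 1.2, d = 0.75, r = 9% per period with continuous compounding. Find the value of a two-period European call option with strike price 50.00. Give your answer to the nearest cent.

Risk-neutral probability p = (e^0.09 − 0.75)/(1.2 − 0.75) = 0.3442/0.4500 = 0.7648
Terminal stock prices: S_uu = 79.2, S_ud = 49.5, S_dd = 30.94
Terminal payoffs (S − K): max(29.2, 0) = 29.2, max(-0.5, 0) = 0, max(-19.06, 0) = 0
Node u (S = 66): V_u = e^(−0.09)·[0.7648·29.2000 + 0.2352·0.0000] = 20.4109
Node d (S = 41.25): V_d = e^(−0.09)·[0.7648·0.0000 + 0.2352·0.0000] = 0.0000
Node 0 (S = 55): V_0 = e^(−0.09)·[0.7648·20.4109 + 0.2352·0.0000] = 14.2673

14.27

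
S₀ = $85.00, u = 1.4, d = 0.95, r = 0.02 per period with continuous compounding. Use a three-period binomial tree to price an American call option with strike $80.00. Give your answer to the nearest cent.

$13.69

Risk-neutral probability p = (e^0.02 − 0.95)/(1.4 − 0.95) = 0.0702/0.4500 = 0.1560
Terminal stock prices: S_uuu = 233.2, S_uud = 158.3, S_udd = 107.4, S_ddd = 72.88
Terminal payoffs (S − K): max(153.2, 0) = 153.2, max(78.27, 0) = 78.27, max(27.4, 0) = 27.4, max(-7.123, 0) = 0
Node uu (S = 166.6): continuation = e^(−0.02)·[0.1560·153.2400 + 0.8440·78.2700] = 88.1841; exercise value = 86.6000 ≤ continuation, so V_uu = 88.1841
Node ud (S = 113): continuation = e^(−0.02)·[0.1560·78.2700 + 0.8440·27.3975] = 34.6341; exercise value = 33.0500 ≤ continuation, so V_ud = 34.6341
Node dd (S = 76.71): continuation = e^(−0.02)·[0.1560·27.3975 + 0.8440·0.0000] = 4.1895; exercise value = 0.0000 ≤ continuation, so V_dd = 4.1895
Node u (S = 119): continuation = e^(−0.02)·[0.1560·88.1841 + 0.8440·34.6341] = 42.1368; exercise value = 39.0000 ≤ continuation, so V_u = 42.1368
Node d (S = 80.75): continuation = e^(−0.02)·[0.1560·34.6341 + 0.8440·4.1895] = 8.7619; exercise value = 0.7500 ≤ continuation, so V_d = 8.7619
Node 0 (S = 85): continuation = e^(−0.02)·[0.1560·42.1368 + 0.8440·8.7619] = 13.6919; exercise value = 5.0000 ≤ continuation, so V_0 = 13.6919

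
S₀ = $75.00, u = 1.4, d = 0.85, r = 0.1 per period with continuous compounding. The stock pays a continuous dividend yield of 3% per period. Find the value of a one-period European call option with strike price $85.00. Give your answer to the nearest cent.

Per-period risk-free factor R = e^0.1 = 1.1052; dividend-adjusted growth = e^(0.1−0.03) = 1.0725.
Risk-neutral probability p = (1.0725 − 0.85)/(1.4 − 0.85) = 0.2225/0.5500 = 0.4046
Terminal stock prices: S_u = 105, S_d = 63.75
Terminal payoffs (S − K): max(20, 0) = 20, max(-21.25, 0) = 0
Node 0 (S = 75): V_0 = e^(−0.1)·[0.4046·20.0000 + 0.5954·0.0000] = 7.3212

$7.32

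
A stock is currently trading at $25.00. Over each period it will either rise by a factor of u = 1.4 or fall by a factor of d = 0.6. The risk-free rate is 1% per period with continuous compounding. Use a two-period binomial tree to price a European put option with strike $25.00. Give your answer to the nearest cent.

$5.69

Risk-neutral probability p = (e^0.01 − 0.6)/(1.4 − 0.6) = 0.4101/0.8000 = 0.5126
Terminal stock prices: S_uu = 49, S_ud = 21, S_dd = 9
Terminal payoffs (K − S): max(-24, 0) = 0, max(4, 0) = 4, max(16, 0) = 16
Node u (S = 35): V_u = e^(−0.01)·[0.5126·0.0000 + 0.4874·4.0000] = 1.9303
Node d (S = 15): V_d = e^(−0.01)·[0.5126·4.0000 + 0.4874·16.0000] = 9.7512
Node 0 (S = 25): V_0 = e^(−0.01)·[0.5126·1.9303 + 0.4874·9.7512] = 5.6854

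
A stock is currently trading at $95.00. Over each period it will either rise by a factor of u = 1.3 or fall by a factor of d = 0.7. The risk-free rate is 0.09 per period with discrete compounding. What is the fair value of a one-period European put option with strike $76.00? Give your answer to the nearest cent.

Risk-neutral probability p = (1 + 0.09 − 0.7)/(1.3 − 0.7) = 0.3900/0.6000 = 0.6500
Terminal stock prices: S_u = 123.5, S_d = 66.5
Terminal payoffs (K − S): max(-47.5, 0) = 0, max(9.5, 0) = 9.5
Node 0 (S = 95): V_0 = 1/1.09·[0.6500·0.0000 + 0.3500·9.5000] = 3.0505

$3.05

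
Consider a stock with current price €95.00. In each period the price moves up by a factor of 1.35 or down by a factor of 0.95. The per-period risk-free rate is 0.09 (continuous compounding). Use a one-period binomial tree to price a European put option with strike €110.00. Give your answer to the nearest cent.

Risk-neutral probability p = (e^0.09 − 0.95)/(1.35 − 0.95) = 0.1442/0.4000 = 0.3604
Terminal stock prices: S_u = 128.2, S_d = 90.25
Terminal payoffs (K − S): max(-18.25, 0) = 0, max(19.75, 0) = 19.75
Node 0 (S = 95): V_0 = e^(−0.09)·[0.3604·0.0000 + 0.6396·19.7500] = 11.5442

€11.54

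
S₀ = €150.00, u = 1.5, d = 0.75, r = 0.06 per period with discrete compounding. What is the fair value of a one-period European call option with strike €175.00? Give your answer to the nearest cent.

Risk-neutral probability p = (1 + 0.06 − 0.75)/(1.5 − 0.75) = 0.3100/0.7500 = 0.4133
Terminal stock prices: S_u = 225, S_d = 112.5
Terminal payoffs (S − K): max(50, 0) = 50, max(-62.5, 0) = 0
Node 0 (S = 150): V_0 = 1/1.06·[0.4133·50.0000 + 0.5867·0.0000] = 19.4969

€19.50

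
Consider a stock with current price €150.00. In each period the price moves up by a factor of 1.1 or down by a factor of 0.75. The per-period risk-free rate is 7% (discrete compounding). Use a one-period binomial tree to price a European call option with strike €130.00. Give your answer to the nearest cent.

Risk-neutral probability p = (1 + 0.07 − 0.75)/(1.1 − 0.75) = 0.3200/0.3500 = 0.9143
Terminal stock prices: S_u = 165, S_d = 112.5
Terminal payoffs (S − K): max(35, 0) = 35, max(-17.5, 0) = 0
Node 0 (S = 150): V_0 = 1/1.07·[0.9143·35.0000 + 0.0857·0.0000] = 29.9065

€29.91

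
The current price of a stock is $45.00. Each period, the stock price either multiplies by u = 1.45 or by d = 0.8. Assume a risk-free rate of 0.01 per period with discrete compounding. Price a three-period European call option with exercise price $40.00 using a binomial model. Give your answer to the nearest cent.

$11.28

Risk-neutral probability p = (1 + 0.01 − 0.8)/(1.45 − 0.8) = 0.2100/0.6500 = 0.3231
Terminal stock prices: S_uuu = 137.2, S_uud = 75.69, S_udd = 41.76, S_ddd = 23.04
Terminal payoffs (S − K): max(97.19, 0) = 97.19, max(35.69, 0) = 35.69, max(1.76, 0) = 1.76, max(-16.96, 0) = 0
Node uu (S = 94.61): V_uu = 1/1.01·[0.3231·97.1881 + 0.6769·35.6900] = 55.0085
Node ud (S = 52.2): V_ud = 1/1.01·[0.3231·35.6900 + 0.6769·1.7600] = 12.5960
Node dd (S = 28.8): V_dd = 1/1.01·[0.3231·1.7600 + 0.6769·0.0000] = 0.5630
Node u (S = 65.25): V_u = 1/1.01·[0.3231·55.0085 + 0.6769·12.5960] = 26.0382
Node d (S = 36): V_d = 1/1.01·[0.3231·12.5960 + 0.6769·0.5630] = 4.4065
Node 0 (S = 45): V_0 = 1/1.01·[0.3231·26.0382 + 0.6769·4.4065] = 11.2824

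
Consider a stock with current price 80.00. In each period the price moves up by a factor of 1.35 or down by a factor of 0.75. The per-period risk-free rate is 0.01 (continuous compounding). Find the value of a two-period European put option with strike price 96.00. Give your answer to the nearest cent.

23.27

Risk-neutral probability p = (e^0.01 − 0.75)/(1.35 − 0.75) = 0.2601/0.6000 = 0.4334
Terminal stock prices: S_uu = 145.8, S_ud = 81, S_dd = 45
Terminal payoffs (K − S): max(-49.8, 0) = 0, max(15, 0) = 15, max(51, 0) = 51
Node u (S = 108): V_u = e^(−0.01)·[0.4334·0.0000 + 0.5666·15.0000] = 8.4142
Node d (S = 60): V_d = e^(−0.01)·[0.4334·15.0000 + 0.5666·51.0000] = 35.0448
Node 0 (S = 80): V_0 = e^(−0.01)·[0.4334·8.4142 + 0.5666·35.0448] = 23.2688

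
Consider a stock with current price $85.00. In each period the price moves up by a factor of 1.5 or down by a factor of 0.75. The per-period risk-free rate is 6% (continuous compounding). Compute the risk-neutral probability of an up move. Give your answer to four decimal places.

Risk-neutral probability p = (e^0.06 − 0.75)/(1.5 − 0.75) = 0.3118/0.7500 = 0.4158

p = 0.4158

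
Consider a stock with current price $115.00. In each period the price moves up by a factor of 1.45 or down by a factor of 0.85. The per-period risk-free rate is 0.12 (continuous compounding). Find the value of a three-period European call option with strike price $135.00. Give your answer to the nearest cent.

$31.85

Risk-neutral probability p = (e^0.12 − 0.85)/(1.45 − 0.85) = 0.2775/0.6000 = 0.4625
Terminal stock prices: S_uuu = 350.6, S_uud = 205.5, S_udd = 120.5, S_ddd = 70.62
Terminal payoffs (S − K): max(215.6, 0) = 215.6, max(70.52, 0) = 70.52, max(-14.52, 0) = 0, max(-64.38, 0) = 0
Node uu (S = 241.8): V_uu = e^(−0.12)·[0.4625·215.5919 + 0.5375·70.5194] = 122.0532
Node ud (S = 141.7): V_ud = e^(−0.12)·[0.4625·70.5194 + 0.5375·0.0000] = 28.9268
Node dd (S = 83.09): V_dd = e^(−0.12)·[0.4625·0.0000 + 0.5375·0.0000] = 0.0000
Node u (S = 166.8): V_u = e^(−0.12)·[0.4625·122.0532 + 0.5375·28.9268] = 63.8559
Node d (S = 97.75): V_d = e^(−0.12)·[0.4625·28.9268 + 0.5375·0.0000] = 11.8656
Node 0 (S = 115): V_0 = e^(−0.12)·[0.4625·63.8559 + 0.5375·11.8656] = 31.8501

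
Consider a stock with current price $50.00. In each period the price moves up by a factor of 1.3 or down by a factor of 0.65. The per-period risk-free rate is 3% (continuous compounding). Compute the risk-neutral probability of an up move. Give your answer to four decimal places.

Risk-neutral probability p = (e^0.03 − 0.65)/(1.3 − 0.65) = 0.3805/0.6500 = 0.5853

p = 0.5853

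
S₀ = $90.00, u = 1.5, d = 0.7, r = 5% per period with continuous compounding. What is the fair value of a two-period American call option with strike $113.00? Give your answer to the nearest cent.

$15.61

Risk-neutral probability p = (e^0.05 − 0.7)/(1.5 − 0.7) = 0.3513/0.8000 = 0.4391
Terminal stock prices: S_uu = 202.5, S_ud = 94.5, S_dd = 44.1
Terminal payoffs (S − K): max(89.5, 0) = 89.5, max(-18.5, 0) = 0, max(-68.9, 0) = 0
Node u (S = 135): continuation = e^(−0.05)·[0.4391·89.5000 + 0.5609·0.0000] = 37.3818; exercise value = 22.0000 ≤ continuation, so V_u = 37.3818
Node d (S = 63): continuation = e^(−0.05)·[0.4391·0.0000 + 0.5609·0.0000] = 0.0000; exercise value = 0.0000 ≤ continuation, so V_d = 0.0000
Node 0 (S = 90): continuation = e^(−0.05)·[0.4391·37.3818 + 0.5609·0.0000] = 15.6134; exercise value = 0.0000 ≤ continuation, so V_0 = 15.6134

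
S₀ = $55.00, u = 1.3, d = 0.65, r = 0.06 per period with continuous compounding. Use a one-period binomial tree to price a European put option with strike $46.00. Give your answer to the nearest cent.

Risk-neutral probability p = (e^0.06 − 0.65)/(1.3 − 0.65) = 0.4118/0.6500 = 0.6336
Terminal stock prices: S_u = 71.5, S_d = 35.75
Terminal payoffs (K − S): max(-25.5, 0) = 0, max(10.25, 0) = 10.25
Node 0 (S = 55): V_0 = e^(−0.06)·[0.6336·0.0000 + 0.3664·10.2500] = 3.5369

$3.54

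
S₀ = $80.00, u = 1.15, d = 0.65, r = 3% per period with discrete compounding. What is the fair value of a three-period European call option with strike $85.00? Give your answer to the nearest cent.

$14.73

Risk-neutral probability p = (1 + 0.03 − 0.65)/(1.15 − 0.65) = 0.3800/0.5000 = 0.7600
Terminal stock prices: S_uuu = 121.7, S_uud = 68.77, S_udd = 38.87, S_ddd = 21.97
Terminal payoffs (S − K): max(36.67, 0) = 36.67, max(-16.23, 0) = 0, max(-46.13, 0) = 0, max(-63.03, 0) = 0
Node uu (S = 105.8): V_uu = 1/1.03·[0.7600·36.6700 + 0.2400·0.0000] = 27.0575
Node ud (S = 59.8): V_ud = 1/1.03·[0.7600·0.0000 + 0.2400·0.0000] = 0.0000
Node dd (S = 33.8): V_dd = 1/1.03·[0.7600·0.0000 + 0.2400·0.0000] = 0.0000
Node u (S = 92): V_u = 1/1.03·[0.7600·27.0575 + 0.2400·0.0000] = 19.9647
Node d (S = 52): V_d = 1/1.03·[0.7600·0.0000 + 0.2400·0.0000] = 0.0000
Node 0 (S = 80): V_0 = 1/1.03·[0.7600·19.9647 + 0.2400·0.0000] = 14.7313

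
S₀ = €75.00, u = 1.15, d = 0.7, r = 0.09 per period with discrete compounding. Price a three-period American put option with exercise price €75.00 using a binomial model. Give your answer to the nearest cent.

€4.61

Risk-neutral probability p = (1 + 0.09 − 0.7)/(1.15 − 0.7) = 0.3900/0.4500 = 0.8667
Terminal stock prices: S_uuu = 114.1, S_uud = 69.43, S_udd = 42.26, S_ddd = 25.72
Terminal payoffs (K − S): max(-39.07, 0) = 0, max(5.569, 0) = 5.569, max(32.74, 0) = 32.74, max(49.28, 0) = 49.28
Node uu (S = 99.19): continuation = 1/1.09·[0.8667·0.0000 + 0.1333·5.5688] = 0.6812; exercise value = 0.0000 ≤ continuation, so V_uu = 0.6812
Node ud (S = 60.37): continuation = 1/1.09·[0.8667·5.5688 + 0.1333·32.7375] = 8.4323; exercise value = 14.6250 > continuation, so V_ud = 14.6250 (exercise)
Node dd (S = 36.75): continuation = 1/1.09·[0.8667·32.7375 + 0.1333·49.2750] = 32.0573; exercise value = 38.2500 > continuation, so V_dd = 38.2500 (exercise)
Node u (S = 86.25): continuation = 1/1.09·[0.8667·0.6812 + 0.1333·14.6250] = 2.3306; exercise value = 0.0000 ≤ continuation, so V_u = 2.3306
Node d (S = 52.5): continuation = 1/1.09·[0.8667·14.6250 + 0.1333·38.2500] = 16.3073; exercise value = 22.5000 > continuation, so V_d = 22.5000 (exercise)
Node 0 (S = 75): continuation = 1/1.09·[0.8667·2.3306 + 0.1333·22.5000] = 4.6054; exercise value = 0.0000 ≤ continuation, so V_0 = 4.6054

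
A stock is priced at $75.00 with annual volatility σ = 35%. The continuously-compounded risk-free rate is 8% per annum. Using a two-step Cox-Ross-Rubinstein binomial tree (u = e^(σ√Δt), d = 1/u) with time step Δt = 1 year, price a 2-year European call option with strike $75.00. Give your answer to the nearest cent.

CRR parameters: u = e^(σ√Δt) = e^(0.35·√1) = 1.4191, d = 1/u = 0.7047
Per-period rate: rΔt = 0.08·1 = 0.08, so R = e^0.08 = 1.0833
Risk-neutral probability p = (e^0.08 − 0.7047)/(1.4191 − 0.7047) = 0.3786/0.7144 = 0.5300
Terminal stock prices: S_uu = 151, S_ud = 75, S_dd = 37.24
Terminal payoffs (S − K): max(76.03, 0) = 76.03, max(0, 0) = 0, max(-37.76, 0) = 0
Node u (S = 106.4): V_u = e^(−0.08)·[0.5300·76.0315 + 0.4700·0.0000] = 37.1963
Node d (S = 52.85): V_d = e^(−0.08)·[0.5300·0.0000 + 0.4700·0.0000] = 0.0000
Node 0 (S = 75): V_0 = e^(−0.08)·[0.5300·37.1963 + 0.4700·0.0000] = 18.1973

$18.20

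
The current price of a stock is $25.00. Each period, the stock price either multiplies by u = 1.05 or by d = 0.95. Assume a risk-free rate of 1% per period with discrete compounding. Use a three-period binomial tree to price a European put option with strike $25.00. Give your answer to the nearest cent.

Risk-neutral probability p = (1 + 0.01 − 0.95)/(1.05 − 0.95) = 0.0600/0.1000 = 0.6000
Terminal stock prices: S_uuu = 28.94, S_uud = 26.18, S_udd = 23.69, S_ddd = 21.43
Terminal payoffs (K − S): max(-3.941, 0) = 0, max(-1.184, 0) = 0, max(1.309, 0) = 1.309, max(3.566, 0) = 3.566
Node uu (S = 27.56): V_uu = 1/1.01·[0.6000·0.0000 + 0.4000·0.0000] = 0.0000
Node ud (S = 24.94): V_ud = 1/1.01·[0.6000·0.0000 + 0.4000·1.3094] = 0.5186
Node dd (S = 22.56): V_dd = 1/1.01·[0.6000·1.3094 + 0.4000·3.5656] = 2.1900
Node u (S = 26.25): V_u = 1/1.01·[0.6000·0.0000 + 0.4000·0.5186] = 0.2054
Node d (S = 23.75): V_d = 1/1.01·[0.6000·0.5186 + 0.4000·2.1900] = 1.1754
Node 0 (S = 25): V_0 = 1/1.01·[0.6000·0.2054 + 0.4000·1.1754] = 0.5875

$0.59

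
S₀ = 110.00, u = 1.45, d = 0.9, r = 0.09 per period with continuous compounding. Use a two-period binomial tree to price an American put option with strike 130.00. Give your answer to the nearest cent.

20.00

Risk-neutral probability p = (e^0.09 − 0.9)/(1.45 − 0.9) = 0.1942/0.5500 = 0.3530
Terminal stock prices: S_uu = 231.3, S_ud = 143.6, S_dd = 89.1
Terminal payoffs (K − S): max(-101.3, 0) = 0, max(-13.55, 0) = 0, max(40.9, 0) = 40.9
Node u (S = 159.5): continuation = e^(−0.09)·[0.3530·0.0000 + 0.6470·0.0000] = 0.0000; exercise value = 0.0000 ≤ continuation, so V_u = 0.0000
Node d (S = 99): continuation = e^(−0.09)·[0.3530·0.0000 + 0.6470·40.9000] = 24.1831; exercise value = 31.0000 > continuation, so V_d = 31.0000 (exercise)
Node 0 (S = 110): continuation = e^(−0.09)·[0.3530·0.0000 + 0.6470·31.0000] = 18.3295; exercise value = 20.0000 > continuation, so V_0 = 20.0000 (exercise)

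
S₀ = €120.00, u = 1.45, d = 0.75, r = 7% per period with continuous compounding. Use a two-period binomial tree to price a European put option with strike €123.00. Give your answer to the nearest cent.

€14.03

Risk-neutral probability p = (e^0.07 − 0.75)/(1.45 − 0.75) = 0.3225/0.7000 = 0.4607
Terminal stock prices: S_uu = 252.3, S_ud = 130.5, S_dd = 67.5
Terminal payoffs (K − S): max(-129.3, 0) = 0, max(-7.5, 0) = 0, max(55.5, 0) = 55.5
Node u (S = 174): V_u = e^(−0.07)·[0.4607·0.0000 + 0.5393·0.0000] = 0.0000
Node d (S = 90): V_d = e^(−0.07)·[0.4607·0.0000 + 0.5393·55.5000] = 27.9063
Node 0 (S = 120): V_0 = e^(−0.07)·[0.4607·0.0000 + 0.5393·27.9063] = 14.0317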